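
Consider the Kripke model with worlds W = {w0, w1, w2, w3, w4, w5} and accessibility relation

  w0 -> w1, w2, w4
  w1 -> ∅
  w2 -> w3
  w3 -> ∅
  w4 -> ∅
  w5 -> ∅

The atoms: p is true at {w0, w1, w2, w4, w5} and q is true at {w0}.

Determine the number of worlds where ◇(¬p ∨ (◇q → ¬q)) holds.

2

w0: successors {w1, w2, w4}; ¬p ∨ (◇q → ¬q) there: w1:T, w2:T, w4:T. ✓
w1: no successors, so ◇(¬p ∨ (◇q → ¬q)) fails. ✗
w2: successors {w3}; ¬p ∨ (◇q → ¬q) there: w3:T. ✓
w3: no successors, so ◇(¬p ∨ (◇q → ¬q)) fails. ✗
w4: no successors, so ◇(¬p ∨ (◇q → ¬q)) fails. ✗
w5: no successors, so ◇(¬p ∨ (◇q → ¬q)) fails. ✗
Satisfying worlds: {w0, w2}.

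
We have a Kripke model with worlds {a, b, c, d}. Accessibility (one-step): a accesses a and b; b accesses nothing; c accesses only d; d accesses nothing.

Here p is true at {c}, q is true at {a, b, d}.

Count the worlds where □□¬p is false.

a: successors {a, b}; □¬p there: a:T, b:T. ✓
b: no successors, so □□¬p holds vacuously. ✓
c: successors {d}; □¬p there: d:T. ✓
d: no successors, so □□¬p holds vacuously. ✓
Satisfying worlds: {a, b, c, d}.
So □□¬p fails at the other 0 worlds.

0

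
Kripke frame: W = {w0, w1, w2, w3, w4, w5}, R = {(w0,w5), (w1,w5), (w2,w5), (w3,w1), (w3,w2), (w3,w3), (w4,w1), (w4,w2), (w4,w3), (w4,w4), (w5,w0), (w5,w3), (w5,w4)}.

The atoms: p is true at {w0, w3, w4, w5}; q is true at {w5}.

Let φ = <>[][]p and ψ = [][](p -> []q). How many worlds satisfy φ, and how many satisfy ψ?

3 and 0

For <>[][]p:
w0: successors {w5}; [][]p there: w5:F. ✗
w1: successors {w5}; [][]p there: w5:F. ✗
w2: successors {w5}; [][]p there: w5:F. ✗
w3: successors {w1, w2, w3}; [][]p there: w1:T, w2:T, w3:F. ✓
w4: successors {w1, w2, w3, w4}; [][]p there: w1:T, w2:T, w3:F, w4:F. ✓
w5: successors {w0, w3, w4}; [][]p there: w0:T, w3:F, w4:F. ✓
— 3 worlds.
For [][](p -> []q):
w0: successors {w5}; [](p -> []q) there: w5:F. ✗
w1: successors {w5}; [](p -> []q) there: w5:F. ✗
w2: successors {w5}; [](p -> []q) there: w5:F. ✗
w3: successors {w1, w2, w3}; [](p -> []q) there: w1:F, w2:F, w3:F. ✗
w4: successors {w1, w2, w3, w4}; [](p -> []q) there: w1:F, w2:F, w3:F, w4:F. ✗
w5: successors {w0, w3, w4}; [](p -> []q) there: w0:F, w3:F, w4:F. ✗
— 0 worlds.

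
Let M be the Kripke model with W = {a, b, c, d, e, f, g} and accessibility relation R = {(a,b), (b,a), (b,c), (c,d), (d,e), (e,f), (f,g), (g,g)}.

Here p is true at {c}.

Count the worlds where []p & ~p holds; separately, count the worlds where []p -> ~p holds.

For []p & ~p:
a: []p is F, ~p is T. ✗
b: []p is F, ~p is T. ✗
c: []p is F, ~p is F. ✗
d: []p is F, ~p is T. ✗
e: []p is F, ~p is T. ✗
f: []p is F, ~p is T. ✗
g: []p is F, ~p is T. ✗
— 0 worlds.
For []p -> ~p:
a: []p is F, ~p is T. ✓
b: []p is F, ~p is T. ✓
c: []p is F, ~p is F. ✓
d: []p is F, ~p is T. ✓
e: []p is F, ~p is T. ✓
f: []p is F, ~p is T. ✓
g: []p is F, ~p is T. ✓
— 7 worlds.

0 and 7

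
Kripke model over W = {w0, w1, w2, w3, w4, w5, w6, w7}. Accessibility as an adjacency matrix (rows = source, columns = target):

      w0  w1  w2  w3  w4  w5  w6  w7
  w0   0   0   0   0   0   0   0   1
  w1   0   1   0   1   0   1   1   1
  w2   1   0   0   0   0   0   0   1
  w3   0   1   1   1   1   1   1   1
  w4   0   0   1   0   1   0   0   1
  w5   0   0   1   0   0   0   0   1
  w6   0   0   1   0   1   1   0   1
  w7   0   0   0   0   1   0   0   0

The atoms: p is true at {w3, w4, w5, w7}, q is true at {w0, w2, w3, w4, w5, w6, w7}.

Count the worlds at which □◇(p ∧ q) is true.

w0: successors {w7}; ◇(p ∧ q) there: w7:T. ✓
w1: successors {w1, w3, w5, w6, w7}; ◇(p ∧ q) there: w1:T, w3:T, w5:T, w6:T, w7:T. ✓
w2: successors {w0, w7}; ◇(p ∧ q) there: w0:T, w7:T. ✓
w3: successors {w1, w2, w3, w4, w5, w6, w7}; ◇(p ∧ q) there: w1:T, w2:T, w3:T, w4:T, w5:T, w6:T, w7:T. ✓
w4: successors {w2, w4, w7}; ◇(p ∧ q) there: w2:T, w4:T, w7:T. ✓
w5: successors {w2, w7}; ◇(p ∧ q) there: w2:T, w7:T. ✓
w6: successors {w2, w4, w5, w7}; ◇(p ∧ q) there: w2:T, w4:T, w5:T, w7:T. ✓
w7: successors {w4}; ◇(p ∧ q) there: w4:T. ✓
Satisfying worlds: {w0, w1, w2, w3, w4, w5, w6, w7}.

8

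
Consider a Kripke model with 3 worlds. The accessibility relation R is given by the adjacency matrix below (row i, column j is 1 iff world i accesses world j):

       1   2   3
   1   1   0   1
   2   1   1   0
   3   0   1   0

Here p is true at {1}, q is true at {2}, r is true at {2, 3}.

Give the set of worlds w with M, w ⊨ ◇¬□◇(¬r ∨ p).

{1, 2}

1: successors {1, 3}; ¬□◇(¬r ∨ p) there: 1:T, 3:F. ✓
2: successors {1, 2}; ¬□◇(¬r ∨ p) there: 1:T, 2:F. ✓
3: successors {2}; ¬□◇(¬r ∨ p) there: 2:F. ✗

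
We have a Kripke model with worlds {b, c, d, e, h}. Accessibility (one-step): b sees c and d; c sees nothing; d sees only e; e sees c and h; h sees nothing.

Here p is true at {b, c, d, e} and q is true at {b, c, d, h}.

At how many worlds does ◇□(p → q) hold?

3

b: successors {c, d}; □(p → q) there: c:T, d:F. ✓
c: no successors, so ◇□(p → q) fails. ✗
d: successors {e}; □(p → q) there: e:T. ✓
e: successors {c, h}; □(p → q) there: c:T, h:T. ✓
h: no successors, so ◇□(p → q) fails. ✗
Satisfying worlds: {b, d, e}.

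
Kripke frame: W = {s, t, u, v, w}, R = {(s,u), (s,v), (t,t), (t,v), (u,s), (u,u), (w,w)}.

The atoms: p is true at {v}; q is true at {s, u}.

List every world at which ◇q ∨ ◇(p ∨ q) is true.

s: ◇q is T, ◇(p ∨ q) is T. ✓
t: ◇q is F, ◇(p ∨ q) is T. ✓
u: ◇q is T, ◇(p ∨ q) is T. ✓
v: ◇q is F, ◇(p ∨ q) is F. ✗
w: ◇q is F, ◇(p ∨ q) is F. ✗

{s, t, u}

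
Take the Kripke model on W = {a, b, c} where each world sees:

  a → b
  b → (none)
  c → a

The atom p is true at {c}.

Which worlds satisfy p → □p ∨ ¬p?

{a, b}

a: p is F, □p ∨ ¬p is T. ✓
b: p is F, □p ∨ ¬p is T. ✓
c: p is T, □p ∨ ¬p is F. ✗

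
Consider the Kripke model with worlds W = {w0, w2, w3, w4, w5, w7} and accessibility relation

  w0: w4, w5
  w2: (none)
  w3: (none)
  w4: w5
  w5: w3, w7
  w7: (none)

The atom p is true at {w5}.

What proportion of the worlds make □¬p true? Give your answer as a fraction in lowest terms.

2/3

w0: successors {w4, w5}; ¬p there: w4:T, w5:F. ✗
w2: no successors, so □¬p holds vacuously. ✓
w3: no successors, so □¬p holds vacuously. ✓
w4: successors {w5}; ¬p there: w5:F. ✗
w5: successors {w3, w7}; ¬p there: w3:T, w7:T. ✓
w7: no successors, so □¬p holds vacuously. ✓
That's 4 of 6 worlds, so 4/6 = 2/3.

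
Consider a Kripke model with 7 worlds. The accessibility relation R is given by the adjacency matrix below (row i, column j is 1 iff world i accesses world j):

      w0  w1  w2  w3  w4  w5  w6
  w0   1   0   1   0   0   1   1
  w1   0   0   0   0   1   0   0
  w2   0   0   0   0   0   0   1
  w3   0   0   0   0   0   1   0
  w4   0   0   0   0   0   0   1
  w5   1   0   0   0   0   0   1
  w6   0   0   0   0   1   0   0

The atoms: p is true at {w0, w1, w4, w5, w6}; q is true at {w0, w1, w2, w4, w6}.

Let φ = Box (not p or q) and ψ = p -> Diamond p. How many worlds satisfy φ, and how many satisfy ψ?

For Box (not p or q):
w0: successors {w0, w2, w5, w6}; not p or q there: w0:T, w2:T, w5:F, w6:T. ✗
w1: successors {w4}; not p or q there: w4:T. ✓
w2: successors {w6}; not p or q there: w6:T. ✓
w3: successors {w5}; not p or q there: w5:F. ✗
w4: successors {w6}; not p or q there: w6:T. ✓
w5: successors {w0, w6}; not p or q there: w0:T, w6:T. ✓
w6: successors {w4}; not p or q there: w4:T. ✓
— 5 worlds.
For p -> Diamond p:
w0: p is T, Diamond p is T. ✓
w1: p is T, Diamond p is T. ✓
w2: p is F, Diamond p is T. ✓
w3: p is F, Diamond p is T. ✓
w4: p is T, Diamond p is T. ✓
w5: p is T, Diamond p is T. ✓
w6: p is T, Diamond p is T. ✓
— 7 worlds.

5 and 7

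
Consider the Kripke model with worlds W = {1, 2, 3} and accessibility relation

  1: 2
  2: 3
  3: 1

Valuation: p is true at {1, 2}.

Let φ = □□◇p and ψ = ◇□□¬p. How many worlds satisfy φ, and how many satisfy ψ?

For □□◇p:
1: successors {2}; □◇p there: 2:T. ✓
2: successors {3}; □◇p there: 3:T. ✓
3: successors {1}; □◇p there: 1:F. ✗
— 2 worlds.
For ◇□□¬p:
1: successors {2}; □□¬p there: 2:F. ✗
2: successors {3}; □□¬p there: 3:F. ✗
3: successors {1}; □□¬p there: 1:T. ✓
— 1 world.

2 and 1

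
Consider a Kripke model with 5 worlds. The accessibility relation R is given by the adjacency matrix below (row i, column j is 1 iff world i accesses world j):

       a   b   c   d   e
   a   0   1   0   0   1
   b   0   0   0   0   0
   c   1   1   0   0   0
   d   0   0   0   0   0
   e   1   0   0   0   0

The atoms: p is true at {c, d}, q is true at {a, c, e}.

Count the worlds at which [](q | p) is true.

3

a: successors {b, e}; q | p there: b:F, e:T. ✗
b: no successors, so [](q | p) holds vacuously. ✓
c: successors {a, b}; q | p there: a:T, b:F. ✗
d: no successors, so [](q | p) holds vacuously. ✓
e: successors {a}; q | p there: a:T. ✓
Satisfying worlds: {b, d, e}.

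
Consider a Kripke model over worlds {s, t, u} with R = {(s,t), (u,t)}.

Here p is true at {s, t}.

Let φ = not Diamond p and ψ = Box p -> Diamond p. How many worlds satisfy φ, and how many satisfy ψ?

For not Diamond p:
s: Diamond p is T. ✗
t: Diamond p is F. ✓
u: Diamond p is T. ✗
— 1 world.
For Box p -> Diamond p:
s: Box p is T, Diamond p is T. ✓
t: Box p is T, Diamond p is F. ✗
u: Box p is T, Diamond p is T. ✓
— 2 worlds.

1 and 2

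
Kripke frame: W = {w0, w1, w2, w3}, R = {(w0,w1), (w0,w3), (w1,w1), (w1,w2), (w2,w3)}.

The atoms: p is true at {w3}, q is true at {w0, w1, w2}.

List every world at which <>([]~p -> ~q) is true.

w0: successors {w1, w3}; []~p -> ~q there: w1:F, w3:T. ✓
w1: successors {w1, w2}; []~p -> ~q there: w1:F, w2:T. ✓
w2: successors {w3}; []~p -> ~q there: w3:T. ✓
w3: no successors, so <>([]~p -> ~q) fails. ✗

{w0, w1, w2}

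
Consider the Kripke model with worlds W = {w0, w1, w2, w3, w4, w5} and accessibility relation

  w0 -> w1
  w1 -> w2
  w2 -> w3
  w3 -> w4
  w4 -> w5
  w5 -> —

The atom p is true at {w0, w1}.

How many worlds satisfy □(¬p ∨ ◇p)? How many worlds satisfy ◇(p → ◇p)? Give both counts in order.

For □(¬p ∨ ◇p):
w0: successors {w1}; ¬p ∨ ◇p there: w1:F. ✗
w1: successors {w2}; ¬p ∨ ◇p there: w2:T. ✓
w2: successors {w3}; ¬p ∨ ◇p there: w3:T. ✓
w3: successors {w4}; ¬p ∨ ◇p there: w4:T. ✓
w4: successors {w5}; ¬p ∨ ◇p there: w5:T. ✓
w5: no successors, so □(¬p ∨ ◇p) holds vacuously. ✓
— 5 worlds.
For ◇(p → ◇p):
w0: successors {w1}; p → ◇p there: w1:F. ✗
w1: successors {w2}; p → ◇p there: w2:T. ✓
w2: successors {w3}; p → ◇p there: w3:T. ✓
w3: successors {w4}; p → ◇p there: w4:T. ✓
w4: successors {w5}; p → ◇p there: w5:T. ✓
w5: no successors, so ◇(p → ◇p) fails. ✗
— 4 worlds.

5 and 4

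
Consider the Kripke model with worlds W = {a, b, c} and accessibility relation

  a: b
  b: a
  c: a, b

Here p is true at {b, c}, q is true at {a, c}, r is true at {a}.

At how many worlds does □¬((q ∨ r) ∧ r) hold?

a: successors {b}; ¬((q ∨ r) ∧ r) there: b:T. ✓
b: successors {a}; ¬((q ∨ r) ∧ r) there: a:F. ✗
c: successors {a, b}; ¬((q ∨ r) ∧ r) there: a:F, b:T. ✗
Satisfying worlds: {a}.

1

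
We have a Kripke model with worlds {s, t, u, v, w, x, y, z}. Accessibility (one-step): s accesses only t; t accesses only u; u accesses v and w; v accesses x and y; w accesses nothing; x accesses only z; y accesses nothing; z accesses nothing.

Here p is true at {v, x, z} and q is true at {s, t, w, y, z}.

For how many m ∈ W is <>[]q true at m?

3

s: successors {t}; []q there: t:F. ✗
t: successors {u}; []q there: u:F. ✗
u: successors {v, w}; []q there: v:F, w:T. ✓
v: successors {x, y}; []q there: x:T, y:T. ✓
w: no successors, so <>[]q fails. ✗
x: successors {z}; []q there: z:T. ✓
y: no successors, so <>[]q fails. ✗
z: no successors, so <>[]q fails. ✗
Satisfying worlds: {u, v, x}.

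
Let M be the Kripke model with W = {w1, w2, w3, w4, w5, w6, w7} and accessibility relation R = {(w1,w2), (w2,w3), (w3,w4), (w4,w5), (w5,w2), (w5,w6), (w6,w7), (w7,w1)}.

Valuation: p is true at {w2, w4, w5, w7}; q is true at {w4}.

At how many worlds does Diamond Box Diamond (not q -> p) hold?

5

w1: successors {w2}; Box Diamond (not q -> p) there: w2:T. ✓
w2: successors {w3}; Box Diamond (not q -> p) there: w3:T. ✓
w3: successors {w4}; Box Diamond (not q -> p) there: w4:T. ✓
w4: successors {w5}; Box Diamond (not q -> p) there: w5:F. ✗
w5: successors {w2, w6}; Box Diamond (not q -> p) there: w2:T, w6:F. ✓
w6: successors {w7}; Box Diamond (not q -> p) there: w7:T. ✓
w7: successors {w1}; Box Diamond (not q -> p) there: w1:F. ✗
Satisfying worlds: {w1, w2, w3, w5, w6}.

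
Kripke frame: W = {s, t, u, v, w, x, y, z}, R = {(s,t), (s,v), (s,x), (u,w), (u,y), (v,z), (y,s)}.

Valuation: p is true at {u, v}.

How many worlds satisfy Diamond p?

s: successors {t, v, x}; p there: t:F, v:T, x:F. ✓
t: no successors, so Diamond p fails. ✗
u: successors {w, y}; p there: w:F, y:F. ✗
v: successors {z}; p there: z:F. ✗
w: no successors, so Diamond p fails. ✗
x: no successors, so Diamond p fails. ✗
y: successors {s}; p there: s:F. ✗
z: no successors, so Diamond p fails. ✗
Satisfying worlds: {s}.

1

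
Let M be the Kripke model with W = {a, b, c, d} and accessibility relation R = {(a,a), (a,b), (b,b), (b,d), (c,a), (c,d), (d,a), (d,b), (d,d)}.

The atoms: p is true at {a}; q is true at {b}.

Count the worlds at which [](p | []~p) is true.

1

a: successors {a, b}; p | []~p there: a:T, b:T. ✓
b: successors {b, d}; p | []~p there: b:T, d:F. ✗
c: successors {a, d}; p | []~p there: a:T, d:F. ✗
d: successors {a, b, d}; p | []~p there: a:T, b:T, d:F. ✗
Satisfying worlds: {a}.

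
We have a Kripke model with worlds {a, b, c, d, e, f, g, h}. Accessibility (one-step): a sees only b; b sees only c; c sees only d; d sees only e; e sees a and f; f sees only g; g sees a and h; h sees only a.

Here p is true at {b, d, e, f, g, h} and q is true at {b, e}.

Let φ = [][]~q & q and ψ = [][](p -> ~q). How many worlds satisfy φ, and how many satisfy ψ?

For [][]~q & q:
a: [][]~q is T, q is F. ✗
b: [][]~q is T, q is T. ✓
c: [][]~q is F, q is F. ✗
d: [][]~q is T, q is F. ✗
e: [][]~q is F, q is T. ✗
f: [][]~q is T, q is F. ✗
g: [][]~q is F, q is F. ✗
h: [][]~q is F, q is F. ✗
— 1 world.
For [][](p -> ~q):
a: successors {b}; [](p -> ~q) there: b:T. ✓
b: successors {c}; [](p -> ~q) there: c:T. ✓
c: successors {d}; [](p -> ~q) there: d:F. ✗
d: successors {e}; [](p -> ~q) there: e:T. ✓
e: successors {a, f}; [](p -> ~q) there: a:F, f:T. ✗
f: successors {g}; [](p -> ~q) there: g:T. ✓
g: successors {a, h}; [](p -> ~q) there: a:F, h:T. ✗
h: successors {a}; [](p -> ~q) there: a:F. ✗
— 4 worlds.

1 and 4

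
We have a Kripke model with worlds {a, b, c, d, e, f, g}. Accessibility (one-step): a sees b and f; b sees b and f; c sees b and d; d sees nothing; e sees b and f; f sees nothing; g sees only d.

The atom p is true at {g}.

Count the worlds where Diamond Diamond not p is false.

a: successors {b, f}; Diamond not p there: b:T, f:F. ✓
b: successors {b, f}; Diamond not p there: b:T, f:F. ✓
c: successors {b, d}; Diamond not p there: b:T, d:F. ✓
d: no successors, so Diamond Diamond not p fails. ✗
e: successors {b, f}; Diamond not p there: b:T, f:F. ✓
f: no successors, so Diamond Diamond not p fails. ✗
g: successors {d}; Diamond not p there: d:F. ✗
Satisfying worlds: {a, b, c, e}.
So Diamond Diamond not p fails at the other 3 worlds.

3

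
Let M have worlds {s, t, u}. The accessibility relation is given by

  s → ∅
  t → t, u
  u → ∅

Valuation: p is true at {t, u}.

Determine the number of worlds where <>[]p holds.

s: no successors, so <>[]p fails. ✗
t: successors {t, u}; []p there: t:T, u:T. ✓
u: no successors, so <>[]p fails. ✗
Satisfying worlds: {t}.

1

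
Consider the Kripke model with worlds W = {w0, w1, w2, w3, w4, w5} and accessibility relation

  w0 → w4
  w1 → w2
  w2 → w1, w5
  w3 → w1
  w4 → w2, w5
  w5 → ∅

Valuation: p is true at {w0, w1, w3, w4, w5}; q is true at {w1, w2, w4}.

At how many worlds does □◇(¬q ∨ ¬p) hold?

4

w0: successors {w4}; ◇(¬q ∨ ¬p) there: w4:T. ✓
w1: successors {w2}; ◇(¬q ∨ ¬p) there: w2:T. ✓
w2: successors {w1, w5}; ◇(¬q ∨ ¬p) there: w1:T, w5:F. ✗
w3: successors {w1}; ◇(¬q ∨ ¬p) there: w1:T. ✓
w4: successors {w2, w5}; ◇(¬q ∨ ¬p) there: w2:T, w5:F. ✗
w5: no successors, so □◇(¬q ∨ ¬p) holds vacuously. ✓
Satisfying worlds: {w0, w1, w3, w5}.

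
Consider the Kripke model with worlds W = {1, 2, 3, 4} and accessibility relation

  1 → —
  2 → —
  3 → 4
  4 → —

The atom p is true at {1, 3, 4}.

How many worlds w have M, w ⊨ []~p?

1: no successors, so []~p holds vacuously. ✓
2: no successors, so []~p holds vacuously. ✓
3: successors {4}; ~p there: 4:F. ✗
4: no successors, so []~p holds vacuously. ✓
Satisfying worlds: {1, 2, 4}.

3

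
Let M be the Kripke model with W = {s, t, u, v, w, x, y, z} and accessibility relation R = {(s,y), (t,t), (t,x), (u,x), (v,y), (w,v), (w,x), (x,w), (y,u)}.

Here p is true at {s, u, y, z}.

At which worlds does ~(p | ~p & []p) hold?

s: p | ~p & []p is T. ✗
t: p | ~p & []p is F. ✓
u: p | ~p & []p is T. ✗
v: p | ~p & []p is T. ✗
w: p | ~p & []p is F. ✓
x: p | ~p & []p is F. ✓
y: p | ~p & []p is T. ✗
z: p | ~p & []p is T. ✗

{t, w, x}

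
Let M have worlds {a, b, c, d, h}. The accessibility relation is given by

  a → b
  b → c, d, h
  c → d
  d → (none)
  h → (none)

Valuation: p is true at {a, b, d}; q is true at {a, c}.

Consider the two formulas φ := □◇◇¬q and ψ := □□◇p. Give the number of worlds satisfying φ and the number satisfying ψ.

For □◇◇¬q:
a: successors {b}; ◇◇¬q there: b:T. ✓
b: successors {c, d, h}; ◇◇¬q there: c:F, d:F, h:F. ✗
c: successors {d}; ◇◇¬q there: d:F. ✗
d: no successors, so □◇◇¬q holds vacuously. ✓
h: no successors, so □◇◇¬q holds vacuously. ✓
— 3 worlds.
For □□◇p:
a: successors {b}; □◇p there: b:F. ✗
b: successors {c, d, h}; □◇p there: c:F, d:T, h:T. ✗
c: successors {d}; □◇p there: d:T. ✓
d: no successors, so □□◇p holds vacuously. ✓
h: no successors, so □□◇p holds vacuously. ✓
— 3 worlds.

3 and 3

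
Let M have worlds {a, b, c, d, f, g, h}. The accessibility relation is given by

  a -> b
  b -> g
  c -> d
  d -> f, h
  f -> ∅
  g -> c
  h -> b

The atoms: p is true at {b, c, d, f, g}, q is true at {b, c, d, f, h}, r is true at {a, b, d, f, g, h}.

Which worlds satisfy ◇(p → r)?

{a, b, c, d, h}

a: successors {b}; p → r there: b:T. ✓
b: successors {g}; p → r there: g:T. ✓
c: successors {d}; p → r there: d:T. ✓
d: successors {f, h}; p → r there: f:T, h:T. ✓
f: no successors, so ◇(p → r) fails. ✗
g: successors {c}; p → r there: c:F. ✗
h: successors {b}; p → r there: b:T. ✓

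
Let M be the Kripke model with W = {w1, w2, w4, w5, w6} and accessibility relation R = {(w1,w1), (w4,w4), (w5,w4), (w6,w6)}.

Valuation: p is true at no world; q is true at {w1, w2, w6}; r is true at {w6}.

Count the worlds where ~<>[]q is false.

w1: <>[]q is T. ✗
w2: <>[]q is F. ✓
w4: <>[]q is F. ✓
w5: <>[]q is F. ✓
w6: <>[]q is T. ✗
Satisfying worlds: {w2, w4, w5}.
So ~<>[]q fails at the other 2 worlds.

2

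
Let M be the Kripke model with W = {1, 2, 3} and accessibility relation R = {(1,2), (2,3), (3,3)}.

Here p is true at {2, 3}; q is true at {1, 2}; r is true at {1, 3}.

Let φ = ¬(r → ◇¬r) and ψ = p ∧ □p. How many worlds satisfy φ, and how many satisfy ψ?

For ¬(r → ◇¬r):
1: r → ◇¬r is T. ✗
2: r → ◇¬r is T. ✗
3: r → ◇¬r is F. ✓
— 1 world.
For p ∧ □p:
1: p is F, □p is T. ✗
2: p is T, □p is T. ✓
3: p is T, □p is T. ✓
— 2 worlds.

1 and 2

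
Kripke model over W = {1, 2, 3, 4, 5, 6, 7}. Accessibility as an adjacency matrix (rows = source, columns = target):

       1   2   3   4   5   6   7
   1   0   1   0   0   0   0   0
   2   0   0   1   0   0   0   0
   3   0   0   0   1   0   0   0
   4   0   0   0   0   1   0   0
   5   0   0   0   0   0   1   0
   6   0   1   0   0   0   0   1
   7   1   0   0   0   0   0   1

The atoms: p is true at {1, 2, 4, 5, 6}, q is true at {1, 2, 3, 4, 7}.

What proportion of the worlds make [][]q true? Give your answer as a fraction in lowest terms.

5/7

1: successors {2}; []q there: 2:T. ✓
2: successors {3}; []q there: 3:T. ✓
3: successors {4}; []q there: 4:F. ✗
4: successors {5}; []q there: 5:F. ✗
5: successors {6}; []q there: 6:T. ✓
6: successors {2, 7}; []q there: 2:T, 7:T. ✓
7: successors {1, 7}; []q there: 1:T, 7:T. ✓
That's 5 of 7 worlds, so 5/7.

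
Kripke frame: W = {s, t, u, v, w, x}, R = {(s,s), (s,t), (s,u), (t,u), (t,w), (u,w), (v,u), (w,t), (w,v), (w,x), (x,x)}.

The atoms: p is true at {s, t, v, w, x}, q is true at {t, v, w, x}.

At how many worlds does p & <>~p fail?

s: p is T, <>~p is T. ✓
t: p is T, <>~p is T. ✓
u: p is F, <>~p is F. ✗
v: p is T, <>~p is T. ✓
w: p is T, <>~p is F. ✗
x: p is T, <>~p is F. ✗
Satisfying worlds: {s, t, v}.
So p & <>~p fails at the other 3 worlds.

3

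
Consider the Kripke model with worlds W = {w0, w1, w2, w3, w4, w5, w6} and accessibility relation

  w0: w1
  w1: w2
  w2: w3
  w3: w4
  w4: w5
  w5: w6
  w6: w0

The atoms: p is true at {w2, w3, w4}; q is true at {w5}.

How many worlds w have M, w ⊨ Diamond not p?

w0: successors {w1}; not p there: w1:T. ✓
w1: successors {w2}; not p there: w2:F. ✗
w2: successors {w3}; not p there: w3:F. ✗
w3: successors {w4}; not p there: w4:F. ✗
w4: successors {w5}; not p there: w5:T. ✓
w5: successors {w6}; not p there: w6:T. ✓
w6: successors {w0}; not p there: w0:T. ✓
Satisfying worlds: {w0, w4, w5, w6}.

4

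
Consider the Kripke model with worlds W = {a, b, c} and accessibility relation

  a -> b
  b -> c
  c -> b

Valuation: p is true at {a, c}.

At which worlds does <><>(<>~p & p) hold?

{a, c}

a: successors {b}; <>(<>~p & p) there: b:T. ✓
b: successors {c}; <>(<>~p & p) there: c:F. ✗
c: successors {b}; <>(<>~p & p) there: b:T. ✓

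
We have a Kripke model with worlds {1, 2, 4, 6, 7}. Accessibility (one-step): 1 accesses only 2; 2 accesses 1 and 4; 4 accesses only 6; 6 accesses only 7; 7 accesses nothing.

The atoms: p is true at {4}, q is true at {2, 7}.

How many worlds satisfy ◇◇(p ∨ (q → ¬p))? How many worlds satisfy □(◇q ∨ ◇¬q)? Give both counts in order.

For ◇◇(p ∨ (q → ¬p)):
1: successors {2}; ◇(p ∨ (q → ¬p)) there: 2:T. ✓
2: successors {1, 4}; ◇(p ∨ (q → ¬p)) there: 1:T, 4:T. ✓
4: successors {6}; ◇(p ∨ (q → ¬p)) there: 6:T. ✓
6: successors {7}; ◇(p ∨ (q → ¬p)) there: 7:F. ✗
7: no successors, so ◇◇(p ∨ (q → ¬p)) fails. ✗
— 3 worlds.
For □(◇q ∨ ◇¬q):
1: successors {2}; ◇q ∨ ◇¬q there: 2:T. ✓
2: successors {1, 4}; ◇q ∨ ◇¬q there: 1:T, 4:T. ✓
4: successors {6}; ◇q ∨ ◇¬q there: 6:T. ✓
6: successors {7}; ◇q ∨ ◇¬q there: 7:F. ✗
7: no successors, so □(◇q ∨ ◇¬q) holds vacuously. ✓
— 4 worlds.

3 and 4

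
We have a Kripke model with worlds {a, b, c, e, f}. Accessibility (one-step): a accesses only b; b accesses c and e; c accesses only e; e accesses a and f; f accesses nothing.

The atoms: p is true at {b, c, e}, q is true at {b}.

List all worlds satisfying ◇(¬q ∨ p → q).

a: successors {b}; ¬q ∨ p → q there: b:T. ✓
b: successors {c, e}; ¬q ∨ p → q there: c:F, e:F. ✗
c: successors {e}; ¬q ∨ p → q there: e:F. ✗
e: successors {a, f}; ¬q ∨ p → q there: a:F, f:F. ✗
f: no successors, so ◇(¬q ∨ p → q) fails. ✗

{a}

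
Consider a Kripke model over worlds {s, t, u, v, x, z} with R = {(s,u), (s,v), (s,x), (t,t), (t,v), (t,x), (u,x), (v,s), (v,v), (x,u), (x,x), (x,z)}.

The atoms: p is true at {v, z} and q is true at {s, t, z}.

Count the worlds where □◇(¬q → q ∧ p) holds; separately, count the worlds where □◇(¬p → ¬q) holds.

For □◇(¬q → q ∧ p):
s: successors {u, v, x}; ◇(¬q → q ∧ p) there: u:F, v:T, x:T. ✗
t: successors {t, v, x}; ◇(¬q → q ∧ p) there: t:T, v:T, x:T. ✓
u: successors {x}; ◇(¬q → q ∧ p) there: x:T. ✓
v: successors {s, v}; ◇(¬q → q ∧ p) there: s:F, v:T. ✗
x: successors {u, x, z}; ◇(¬q → q ∧ p) there: u:F, x:T, z:F. ✗
z: no successors, so □◇(¬q → q ∧ p) holds vacuously. ✓
— 3 worlds.
For □◇(¬p → ¬q):
s: successors {u, v, x}; ◇(¬p → ¬q) there: u:T, v:T, x:T. ✓
t: successors {t, v, x}; ◇(¬p → ¬q) there: t:T, v:T, x:T. ✓
u: successors {x}; ◇(¬p → ¬q) there: x:T. ✓
v: successors {s, v}; ◇(¬p → ¬q) there: s:T, v:T. ✓
x: successors {u, x, z}; ◇(¬p → ¬q) there: u:T, x:T, z:F. ✗
z: no successors, so □◇(¬p → ¬q) holds vacuously. ✓
— 5 worlds.

3 and 5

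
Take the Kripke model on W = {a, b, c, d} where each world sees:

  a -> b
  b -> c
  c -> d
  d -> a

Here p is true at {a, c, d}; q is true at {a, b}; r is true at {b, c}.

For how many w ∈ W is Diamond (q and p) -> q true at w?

3

a: Diamond (q and p) is F, q is T. ✓
b: Diamond (q and p) is F, q is T. ✓
c: Diamond (q and p) is F, q is F. ✓
d: Diamond (q and p) is T, q is F. ✗
Satisfying worlds: {a, b, c}.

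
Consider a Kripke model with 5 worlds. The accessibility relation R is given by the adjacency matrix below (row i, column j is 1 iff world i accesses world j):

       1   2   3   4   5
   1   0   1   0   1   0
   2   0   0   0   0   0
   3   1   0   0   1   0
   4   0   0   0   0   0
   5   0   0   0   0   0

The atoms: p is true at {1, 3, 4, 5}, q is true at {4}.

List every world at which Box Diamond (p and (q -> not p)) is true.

1: successors {2, 4}; Diamond (p and (q -> not p)) there: 2:F, 4:F. ✗
2: no successors, so Box Diamond (p and (q -> not p)) holds vacuously. ✓
3: successors {1, 4}; Diamond (p and (q -> not p)) there: 1:F, 4:F. ✗
4: no successors, so Box Diamond (p and (q -> not p)) holds vacuously. ✓
5: no successors, so Box Diamond (p and (q -> not p)) holds vacuously. ✓

{2, 4, 5}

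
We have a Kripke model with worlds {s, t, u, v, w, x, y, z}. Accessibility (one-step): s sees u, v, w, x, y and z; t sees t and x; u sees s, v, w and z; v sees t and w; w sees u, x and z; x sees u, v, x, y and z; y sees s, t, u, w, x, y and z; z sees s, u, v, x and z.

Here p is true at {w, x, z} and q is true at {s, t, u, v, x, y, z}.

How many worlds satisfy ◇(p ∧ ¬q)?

s: successors {u, v, w, x, y, z}; p ∧ ¬q there: u:F, v:F, w:T, x:F, y:F, z:F. ✓
t: successors {t, x}; p ∧ ¬q there: t:F, x:F. ✗
u: successors {s, v, w, z}; p ∧ ¬q there: s:F, v:F, w:T, z:F. ✓
v: successors {t, w}; p ∧ ¬q there: t:F, w:T. ✓
w: successors {u, x, z}; p ∧ ¬q there: u:F, x:F, z:F. ✗
x: successors {u, v, x, y, z}; p ∧ ¬q there: u:F, v:F, x:F, y:F, z:F. ✗
y: successors {s, t, u, w, x, y, z}; p ∧ ¬q there: s:F, t:F, u:F, w:T, x:F, y:F, z:F. ✓
z: successors {s, u, v, x, z}; p ∧ ¬q there: s:F, u:F, v:F, x:F, z:F. ✗
Satisfying worlds: {s, u, v, y}.

4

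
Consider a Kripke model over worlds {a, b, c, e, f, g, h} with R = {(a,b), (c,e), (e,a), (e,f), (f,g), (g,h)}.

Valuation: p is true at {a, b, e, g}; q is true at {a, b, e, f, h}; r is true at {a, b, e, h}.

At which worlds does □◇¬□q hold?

a: successors {b}; ◇¬□q there: b:F. ✗
b: no successors, so □◇¬□q holds vacuously. ✓
c: successors {e}; ◇¬□q there: e:T. ✓
e: successors {a, f}; ◇¬□q there: a:F, f:F. ✗
f: successors {g}; ◇¬□q there: g:F. ✗
g: successors {h}; ◇¬□q there: h:F. ✗
h: no successors, so □◇¬□q holds vacuously. ✓

{b, c, h}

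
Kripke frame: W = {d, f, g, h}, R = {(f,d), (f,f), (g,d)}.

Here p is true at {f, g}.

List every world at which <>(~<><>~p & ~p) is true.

d: no successors, so <>(~<><>~p & ~p) fails. ✗
f: successors {d, f}; ~<><>~p & ~p there: d:T, f:F. ✓
g: successors {d}; ~<><>~p & ~p there: d:T. ✓
h: no successors, so <>(~<><>~p & ~p) fails. ✗

{f, g}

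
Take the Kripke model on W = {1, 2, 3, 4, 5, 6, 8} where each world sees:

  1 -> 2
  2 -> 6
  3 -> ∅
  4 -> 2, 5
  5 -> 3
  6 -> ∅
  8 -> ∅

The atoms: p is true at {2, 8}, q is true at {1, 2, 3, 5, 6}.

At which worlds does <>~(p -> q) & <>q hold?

1: <>~(p -> q) is F, <>q is T. ✗
2: <>~(p -> q) is F, <>q is T. ✗
3: <>~(p -> q) is F, <>q is F. ✗
4: <>~(p -> q) is F, <>q is T. ✗
5: <>~(p -> q) is F, <>q is T. ✗
6: <>~(p -> q) is F, <>q is F. ✗
8: <>~(p -> q) is F, <>q is F. ✗

∅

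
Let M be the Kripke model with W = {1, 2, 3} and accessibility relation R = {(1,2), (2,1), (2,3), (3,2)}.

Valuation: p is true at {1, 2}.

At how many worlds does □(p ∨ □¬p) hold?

1: successors {2}; p ∨ □¬p there: 2:T. ✓
2: successors {1, 3}; p ∨ □¬p there: 1:T, 3:F. ✗
3: successors {2}; p ∨ □¬p there: 2:T. ✓
Satisfying worlds: {1, 3}.

2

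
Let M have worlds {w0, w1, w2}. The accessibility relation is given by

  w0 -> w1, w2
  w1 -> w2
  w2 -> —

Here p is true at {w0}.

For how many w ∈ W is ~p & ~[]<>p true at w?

1

w0: ~p is F, ~[]<>p is T. ✗
w1: ~p is T, ~[]<>p is T. ✓
w2: ~p is T, ~[]<>p is F. ✗
Satisfying worlds: {w1}.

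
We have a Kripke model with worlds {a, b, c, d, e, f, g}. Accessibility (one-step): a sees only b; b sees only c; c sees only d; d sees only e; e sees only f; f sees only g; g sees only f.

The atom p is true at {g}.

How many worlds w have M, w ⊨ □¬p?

6

a: successors {b}; ¬p there: b:T. ✓
b: successors {c}; ¬p there: c:T. ✓
c: successors {d}; ¬p there: d:T. ✓
d: successors {e}; ¬p there: e:T. ✓
e: successors {f}; ¬p there: f:T. ✓
f: successors {g}; ¬p there: g:F. ✗
g: successors {f}; ¬p there: f:T. ✓
Satisfying worlds: {a, b, c, d, e, g}.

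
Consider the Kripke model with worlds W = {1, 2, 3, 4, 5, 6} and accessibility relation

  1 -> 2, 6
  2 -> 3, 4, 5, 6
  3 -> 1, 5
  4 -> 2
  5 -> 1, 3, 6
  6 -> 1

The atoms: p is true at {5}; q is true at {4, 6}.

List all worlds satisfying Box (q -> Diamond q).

{3, 4, 6}

1: successors {2, 6}; q -> Diamond q there: 2:T, 6:F. ✗
2: successors {3, 4, 5, 6}; q -> Diamond q there: 3:T, 4:F, 5:T, 6:F. ✗
3: successors {1, 5}; q -> Diamond q there: 1:T, 5:T. ✓
4: successors {2}; q -> Diamond q there: 2:T. ✓
5: successors {1, 3, 6}; q -> Diamond q there: 1:T, 3:T, 6:F. ✗
6: successors {1}; q -> Diamond q there: 1:T. ✓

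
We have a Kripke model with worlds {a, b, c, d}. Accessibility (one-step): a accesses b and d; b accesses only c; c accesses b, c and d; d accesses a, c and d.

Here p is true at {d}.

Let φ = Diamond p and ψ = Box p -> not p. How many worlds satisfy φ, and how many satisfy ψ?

3 and 4

For Diamond p:
a: successors {b, d}; p there: b:F, d:T. ✓
b: successors {c}; p there: c:F. ✗
c: successors {b, c, d}; p there: b:F, c:F, d:T. ✓
d: successors {a, c, d}; p there: a:F, c:F, d:T. ✓
— 3 worlds.
For Box p -> not p:
a: Box p is F, not p is T. ✓
b: Box p is F, not p is T. ✓
c: Box p is F, not p is T. ✓
d: Box p is F, not p is F. ✓
— 4 worlds.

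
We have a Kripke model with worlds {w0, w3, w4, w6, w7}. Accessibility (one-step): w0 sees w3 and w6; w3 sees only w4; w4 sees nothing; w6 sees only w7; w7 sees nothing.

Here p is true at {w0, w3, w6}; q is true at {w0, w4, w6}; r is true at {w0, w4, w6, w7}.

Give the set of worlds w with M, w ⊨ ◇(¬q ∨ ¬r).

w0: successors {w3, w6}; ¬q ∨ ¬r there: w3:T, w6:F. ✓
w3: successors {w4}; ¬q ∨ ¬r there: w4:F. ✗
w4: no successors, so ◇(¬q ∨ ¬r) fails. ✗
w6: successors {w7}; ¬q ∨ ¬r there: w7:T. ✓
w7: no successors, so ◇(¬q ∨ ¬r) fails. ✗

{w0, w6}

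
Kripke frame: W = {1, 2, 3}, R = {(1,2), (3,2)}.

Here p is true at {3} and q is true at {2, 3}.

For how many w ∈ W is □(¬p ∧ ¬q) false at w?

2

1: successors {2}; ¬p ∧ ¬q there: 2:F. ✗
2: no successors, so □(¬p ∧ ¬q) holds vacuously. ✓
3: successors {2}; ¬p ∧ ¬q there: 2:F. ✗
Satisfying worlds: {2}.
So □(¬p ∧ ¬q) fails at the other 2 worlds.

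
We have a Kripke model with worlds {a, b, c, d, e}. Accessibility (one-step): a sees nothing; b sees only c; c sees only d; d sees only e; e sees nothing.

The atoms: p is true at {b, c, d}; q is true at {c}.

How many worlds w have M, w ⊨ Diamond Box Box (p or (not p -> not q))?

3

a: no successors, so Diamond Box Box (p or (not p -> not q)) fails. ✗
b: successors {c}; Box Box (p or (not p -> not q)) there: c:T. ✓
c: successors {d}; Box Box (p or (not p -> not q)) there: d:T. ✓
d: successors {e}; Box Box (p or (not p -> not q)) there: e:T. ✓
e: no successors, so Diamond Box Box (p or (not p -> not q)) fails. ✗
Satisfying worlds: {b, c, d}.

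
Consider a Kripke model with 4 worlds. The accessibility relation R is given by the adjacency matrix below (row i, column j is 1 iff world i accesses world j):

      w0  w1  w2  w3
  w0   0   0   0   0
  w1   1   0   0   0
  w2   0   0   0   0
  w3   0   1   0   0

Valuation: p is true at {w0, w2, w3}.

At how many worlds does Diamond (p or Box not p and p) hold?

w0: no successors, so Diamond (p or Box not p and p) fails. ✗
w1: successors {w0}; p or Box not p and p there: w0:T. ✓
w2: no successors, so Diamond (p or Box not p and p) fails. ✗
w3: successors {w1}; p or Box not p and p there: w1:F. ✗
Satisfying worlds: {w1}.

1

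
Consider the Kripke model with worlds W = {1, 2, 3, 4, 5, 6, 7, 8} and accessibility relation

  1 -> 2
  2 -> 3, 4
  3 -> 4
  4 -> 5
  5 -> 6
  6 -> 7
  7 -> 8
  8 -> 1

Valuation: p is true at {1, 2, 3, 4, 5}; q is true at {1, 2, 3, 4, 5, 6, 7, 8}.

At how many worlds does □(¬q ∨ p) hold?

1: successors {2}; ¬q ∨ p there: 2:T. ✓
2: successors {3, 4}; ¬q ∨ p there: 3:T, 4:T. ✓
3: successors {4}; ¬q ∨ p there: 4:T. ✓
4: successors {5}; ¬q ∨ p there: 5:T. ✓
5: successors {6}; ¬q ∨ p there: 6:F. ✗
6: successors {7}; ¬q ∨ p there: 7:F. ✗
7: successors {8}; ¬q ∨ p there: 8:F. ✗
8: successors {1}; ¬q ∨ p there: 1:T. ✓
Satisfying worlds: {1, 2, 3, 4, 8}.

5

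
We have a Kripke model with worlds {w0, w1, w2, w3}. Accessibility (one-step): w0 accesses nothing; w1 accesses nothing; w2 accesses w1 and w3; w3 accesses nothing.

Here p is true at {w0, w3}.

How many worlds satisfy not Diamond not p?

3

w0: Diamond not p is F. ✓
w1: Diamond not p is F. ✓
w2: Diamond not p is T. ✗
w3: Diamond not p is F. ✓
Satisfying worlds: {w0, w1, w3}.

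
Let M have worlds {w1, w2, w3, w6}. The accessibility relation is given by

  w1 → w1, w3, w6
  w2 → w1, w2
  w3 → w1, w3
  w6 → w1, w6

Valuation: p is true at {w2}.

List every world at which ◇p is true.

{w2}

w1: successors {w1, w3, w6}; p there: w1:F, w3:F, w6:F. ✗
w2: successors {w1, w2}; p there: w1:F, w2:T. ✓
w3: successors {w1, w3}; p there: w1:F, w3:F. ✗
w6: successors {w1, w6}; p there: w1:F, w6:F. ✗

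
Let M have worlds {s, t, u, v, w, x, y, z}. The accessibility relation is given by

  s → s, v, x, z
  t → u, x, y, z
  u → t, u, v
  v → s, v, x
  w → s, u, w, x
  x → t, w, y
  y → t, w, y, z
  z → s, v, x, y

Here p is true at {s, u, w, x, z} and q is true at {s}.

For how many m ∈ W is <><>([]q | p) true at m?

s: successors {s, v, x, z}; <>([]q | p) there: s:T, v:T, x:T, z:T. ✓
t: successors {u, x, y, z}; <>([]q | p) there: u:T, x:T, y:T, z:T. ✓
u: successors {t, u, v}; <>([]q | p) there: t:T, u:T, v:T. ✓
v: successors {s, v, x}; <>([]q | p) there: s:T, v:T, x:T. ✓
w: successors {s, u, w, x}; <>([]q | p) there: s:T, u:T, w:T, x:T. ✓
x: successors {t, w, y}; <>([]q | p) there: t:T, w:T, y:T. ✓
y: successors {t, w, y, z}; <>([]q | p) there: t:T, w:T, y:T, z:T. ✓
z: successors {s, v, x, y}; <>([]q | p) there: s:T, v:T, x:T, y:T. ✓
Satisfying worlds: {s, t, u, v, w, x, y, z}.

8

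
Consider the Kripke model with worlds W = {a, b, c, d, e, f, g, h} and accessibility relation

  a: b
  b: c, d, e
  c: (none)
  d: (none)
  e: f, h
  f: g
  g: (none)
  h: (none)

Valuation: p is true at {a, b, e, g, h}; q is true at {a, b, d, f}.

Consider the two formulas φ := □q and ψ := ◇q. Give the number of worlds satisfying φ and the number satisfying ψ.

For □q:
a: successors {b}; q there: b:T. ✓
b: successors {c, d, e}; q there: c:F, d:T, e:F. ✗
c: no successors, so □q holds vacuously. ✓
d: no successors, so □q holds vacuously. ✓
e: successors {f, h}; q there: f:T, h:F. ✗
f: successors {g}; q there: g:F. ✗
g: no successors, so □q holds vacuously. ✓
h: no successors, so □q holds vacuously. ✓
— 5 worlds.
For ◇q:
a: successors {b}; q there: b:T. ✓
b: successors {c, d, e}; q there: c:F, d:T, e:F. ✓
c: no successors, so ◇q fails. ✗
d: no successors, so ◇q fails. ✗
e: successors {f, h}; q there: f:T, h:F. ✓
f: successors {g}; q there: g:F. ✗
g: no successors, so ◇q fails. ✗
h: no successors, so ◇q fails. ✗
— 3 worlds.

5 and 3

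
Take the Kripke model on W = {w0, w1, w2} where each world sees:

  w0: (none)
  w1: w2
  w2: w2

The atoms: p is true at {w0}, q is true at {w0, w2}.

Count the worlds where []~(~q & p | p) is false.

0

w0: no successors, so []~(~q & p | p) holds vacuously. ✓
w1: successors {w2}; ~(~q & p | p) there: w2:T. ✓
w2: successors {w2}; ~(~q & p | p) there: w2:T. ✓
Satisfying worlds: {w0, w1, w2}.
So []~(~q & p | p) fails at the other 0 worlds.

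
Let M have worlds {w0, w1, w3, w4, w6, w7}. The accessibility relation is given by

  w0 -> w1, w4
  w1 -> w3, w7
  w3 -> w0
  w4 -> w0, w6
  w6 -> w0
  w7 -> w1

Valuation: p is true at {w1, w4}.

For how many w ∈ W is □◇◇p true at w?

2

w0: successors {w1, w4}; ◇◇p there: w1:T, w4:T. ✓
w1: successors {w3, w7}; ◇◇p there: w3:T, w7:F. ✗
w3: successors {w0}; ◇◇p there: w0:F. ✗
w4: successors {w0, w6}; ◇◇p there: w0:F, w6:T. ✗
w6: successors {w0}; ◇◇p there: w0:F. ✗
w7: successors {w1}; ◇◇p there: w1:T. ✓
Satisfying worlds: {w0, w7}.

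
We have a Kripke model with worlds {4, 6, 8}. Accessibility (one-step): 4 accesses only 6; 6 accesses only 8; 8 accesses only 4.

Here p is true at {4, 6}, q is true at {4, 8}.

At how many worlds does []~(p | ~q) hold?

4: successors {6}; ~(p | ~q) there: 6:F. ✗
6: successors {8}; ~(p | ~q) there: 8:T. ✓
8: successors {4}; ~(p | ~q) there: 4:F. ✗
Satisfying worlds: {6}.

1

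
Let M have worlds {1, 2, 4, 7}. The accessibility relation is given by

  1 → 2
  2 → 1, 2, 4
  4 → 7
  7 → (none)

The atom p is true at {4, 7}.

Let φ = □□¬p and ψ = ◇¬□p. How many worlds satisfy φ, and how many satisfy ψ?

For □□¬p:
1: successors {2}; □¬p there: 2:F. ✗
2: successors {1, 2, 4}; □¬p there: 1:T, 2:F, 4:F. ✗
4: successors {7}; □¬p there: 7:T. ✓
7: no successors, so □□¬p holds vacuously. ✓
— 2 worlds.
For ◇¬□p:
1: successors {2}; ¬□p there: 2:T. ✓
2: successors {1, 2, 4}; ¬□p there: 1:T, 2:T, 4:F. ✓
4: successors {7}; ¬□p there: 7:F. ✗
7: no successors, so ◇¬□p fails. ✗
— 2 worlds.

2 and 2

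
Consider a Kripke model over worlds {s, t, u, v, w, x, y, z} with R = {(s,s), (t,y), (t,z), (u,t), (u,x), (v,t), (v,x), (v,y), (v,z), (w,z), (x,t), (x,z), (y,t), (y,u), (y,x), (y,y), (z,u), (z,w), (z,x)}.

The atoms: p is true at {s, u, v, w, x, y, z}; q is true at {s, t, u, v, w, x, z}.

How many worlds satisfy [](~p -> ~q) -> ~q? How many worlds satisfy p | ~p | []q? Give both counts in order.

4 and 8

For [](~p -> ~q) -> ~q:
s: [](~p -> ~q) is T, ~q is F. ✗
t: [](~p -> ~q) is T, ~q is F. ✗
u: [](~p -> ~q) is F, ~q is F. ✓
v: [](~p -> ~q) is F, ~q is F. ✓
w: [](~p -> ~q) is T, ~q is F. ✗
x: [](~p -> ~q) is F, ~q is F. ✓
y: [](~p -> ~q) is F, ~q is T. ✓
z: [](~p -> ~q) is T, ~q is F. ✗
— 4 worlds.
For p | ~p | []q:
s: p is T, ~p | []q is T. ✓
t: p is F, ~p | []q is T. ✓
u: p is T, ~p | []q is T. ✓
v: p is T, ~p | []q is F. ✓
w: p is T, ~p | []q is T. ✓
x: p is T, ~p | []q is T. ✓
y: p is T, ~p | []q is F. ✓
z: p is T, ~p | []q is T. ✓
— 8 worlds.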